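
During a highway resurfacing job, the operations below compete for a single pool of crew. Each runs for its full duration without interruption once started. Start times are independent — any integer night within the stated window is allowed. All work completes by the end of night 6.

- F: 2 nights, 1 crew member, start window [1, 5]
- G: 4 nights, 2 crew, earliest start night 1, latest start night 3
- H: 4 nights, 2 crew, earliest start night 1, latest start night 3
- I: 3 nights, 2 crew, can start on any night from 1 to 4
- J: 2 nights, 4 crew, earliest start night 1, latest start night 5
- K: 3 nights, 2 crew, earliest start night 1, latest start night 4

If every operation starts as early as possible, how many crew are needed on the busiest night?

Early-start schedule: F@1, G@1, H@1, I@1, J@1, K@1.
Load per night: night 1: 13, night 2: 13, night 3: 8, night 4: 4, night 5: 0, night 6: 0.
Peak is 13.

13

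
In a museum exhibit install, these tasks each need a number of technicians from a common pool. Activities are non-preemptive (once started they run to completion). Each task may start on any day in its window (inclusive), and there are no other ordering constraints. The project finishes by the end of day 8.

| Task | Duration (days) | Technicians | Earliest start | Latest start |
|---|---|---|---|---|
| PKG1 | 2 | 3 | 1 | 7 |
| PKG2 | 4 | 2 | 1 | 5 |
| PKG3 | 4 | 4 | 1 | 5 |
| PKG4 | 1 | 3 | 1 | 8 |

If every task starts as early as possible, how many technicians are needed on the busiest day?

Early-start schedule: PKG1@1, PKG2@1, PKG3@1, PKG4@1.
Load per day: day 1: 12, day 2: 9, day 3: 6, day 4: 6, day 5: 0, day 6: 0, day 7: 0, day 8: 0.
Peak is 12.

12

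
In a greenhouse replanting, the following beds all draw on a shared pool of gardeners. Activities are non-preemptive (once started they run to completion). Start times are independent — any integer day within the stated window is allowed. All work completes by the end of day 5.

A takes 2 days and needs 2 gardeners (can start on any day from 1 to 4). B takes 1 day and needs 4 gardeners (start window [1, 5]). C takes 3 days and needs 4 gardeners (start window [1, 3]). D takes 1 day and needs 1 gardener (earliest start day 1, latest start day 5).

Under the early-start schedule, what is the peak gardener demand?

11

Early-start schedule: A@1, B@1, C@1, D@1.
Load per day: day 1: 11, day 2: 6, day 3: 4, day 4: 0, day 5: 0.
Peak is 11.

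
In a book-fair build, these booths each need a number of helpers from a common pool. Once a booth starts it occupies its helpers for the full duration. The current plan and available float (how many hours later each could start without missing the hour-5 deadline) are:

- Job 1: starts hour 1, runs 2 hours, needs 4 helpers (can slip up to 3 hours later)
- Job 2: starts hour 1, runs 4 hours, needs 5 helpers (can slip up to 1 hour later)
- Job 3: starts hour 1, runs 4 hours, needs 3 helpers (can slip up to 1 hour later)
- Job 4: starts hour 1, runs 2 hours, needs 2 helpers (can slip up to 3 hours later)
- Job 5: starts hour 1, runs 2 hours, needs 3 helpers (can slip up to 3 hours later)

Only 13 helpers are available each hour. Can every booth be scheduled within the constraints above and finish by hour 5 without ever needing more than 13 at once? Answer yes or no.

Schedule Job 1@1, Job 2@1, Job 3@1, Job 4@3, Job 5@3: h1:12  h2:12  h3:13  h4:13  h5:0 — peak 13 ≤ 13.

yes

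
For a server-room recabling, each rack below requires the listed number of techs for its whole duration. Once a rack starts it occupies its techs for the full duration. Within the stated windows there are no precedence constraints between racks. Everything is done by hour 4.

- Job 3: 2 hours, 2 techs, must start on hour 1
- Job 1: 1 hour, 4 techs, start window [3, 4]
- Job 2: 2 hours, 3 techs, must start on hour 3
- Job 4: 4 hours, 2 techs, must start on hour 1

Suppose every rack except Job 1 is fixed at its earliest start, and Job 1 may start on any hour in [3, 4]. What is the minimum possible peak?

Job 1@3: h1:4  h2:4  h3:9  h4:5 → peak 9
Job 1@4: h1:4  h2:4  h3:5  h4:9 → peak 9
Best is Job 1@3, peak 9.

9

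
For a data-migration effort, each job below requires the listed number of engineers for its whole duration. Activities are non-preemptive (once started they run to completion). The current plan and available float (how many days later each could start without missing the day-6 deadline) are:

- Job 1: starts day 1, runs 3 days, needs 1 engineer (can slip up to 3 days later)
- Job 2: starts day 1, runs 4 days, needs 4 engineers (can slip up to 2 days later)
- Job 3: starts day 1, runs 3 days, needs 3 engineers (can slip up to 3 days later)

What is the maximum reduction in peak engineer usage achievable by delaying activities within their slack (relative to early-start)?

Early-start peak: d1:8  d2:8  d3:8  d4:4  d5:0  d6:0 ⇒ 8.
Leveled (Job 1@1, Job 2@1, Job 3@4): d1:5  d2:5  d3:5  d4:7  d5:3  d6:3 ⇒ 7.
Reduction 8 − 7 = 1.

1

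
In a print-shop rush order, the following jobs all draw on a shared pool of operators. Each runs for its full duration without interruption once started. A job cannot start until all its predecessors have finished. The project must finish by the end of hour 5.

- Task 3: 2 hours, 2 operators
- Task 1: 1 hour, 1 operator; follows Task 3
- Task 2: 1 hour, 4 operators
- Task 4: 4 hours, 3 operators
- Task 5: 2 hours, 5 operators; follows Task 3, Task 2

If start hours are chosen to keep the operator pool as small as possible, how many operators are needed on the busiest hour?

8

Early-start (Task 3@1, Task 1@3, Task 2@1, Task 4@1, Task 5@3) gives peak 9: h1:9  h2:5  h3:9  h4:8  h5:0.
Shift Task 4→2, Task 5→4.
Schedule Task 3@1, Task 1@3, Task 2@1, Task 4@2, Task 5@4: h1:6  h2:5  h3:4  h4:8  h5:8 — peak 8.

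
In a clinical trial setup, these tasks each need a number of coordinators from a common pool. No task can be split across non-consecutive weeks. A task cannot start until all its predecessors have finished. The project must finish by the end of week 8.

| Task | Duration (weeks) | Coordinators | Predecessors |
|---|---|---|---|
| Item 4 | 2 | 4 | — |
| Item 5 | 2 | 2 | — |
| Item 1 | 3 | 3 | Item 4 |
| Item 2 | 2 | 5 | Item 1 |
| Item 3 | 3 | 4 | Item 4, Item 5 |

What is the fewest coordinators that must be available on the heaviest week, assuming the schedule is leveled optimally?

Schedule Item 4@1, Item 5@1, Item 1@3, Item 2@6, Item 3@3: w1:6  w2:6  w3:7  w4:7  w5:7  w6:5  w7:5  w8:0 — peak 7.

7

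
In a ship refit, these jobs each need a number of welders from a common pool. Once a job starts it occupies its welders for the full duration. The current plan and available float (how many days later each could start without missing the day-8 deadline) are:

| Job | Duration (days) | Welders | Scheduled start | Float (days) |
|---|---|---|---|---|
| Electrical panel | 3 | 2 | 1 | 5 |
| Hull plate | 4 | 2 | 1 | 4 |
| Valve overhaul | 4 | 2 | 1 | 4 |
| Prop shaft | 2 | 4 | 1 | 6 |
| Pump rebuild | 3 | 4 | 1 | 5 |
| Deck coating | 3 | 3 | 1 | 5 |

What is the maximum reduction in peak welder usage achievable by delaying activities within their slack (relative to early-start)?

10

Early-start peak: d1:17  d2:17  d3:13  d4:4  d5:0  d6:0  d7:0  d8:0 ⇒ 17.
Leveled (Electrical panel@1, Hull plate@1, Valve overhaul@5, Prop shaft@4, Pump rebuild@6, Deck coating@1): d1:7  d2:7  d3:7  d4:6  d5:6  d6:6  d7:6  d8:6 ⇒ 7.
Reduction 17 − 7 = 10.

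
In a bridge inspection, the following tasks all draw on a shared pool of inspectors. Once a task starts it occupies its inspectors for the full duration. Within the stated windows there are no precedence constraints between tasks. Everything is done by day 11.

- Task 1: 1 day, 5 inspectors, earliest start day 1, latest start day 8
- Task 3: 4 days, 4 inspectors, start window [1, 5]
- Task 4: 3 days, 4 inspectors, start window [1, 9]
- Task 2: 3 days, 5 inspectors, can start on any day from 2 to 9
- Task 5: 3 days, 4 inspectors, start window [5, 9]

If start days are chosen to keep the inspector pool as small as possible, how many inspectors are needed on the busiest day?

8

Early-start (Task 1@1, Task 3@1, Task 4@1, Task 2@2, Task 5@5) gives peak 13: d1:13  d2:13  d3:13  d4:9  d5:4  d6:4  d7:4  d8:0  d9:0  d10:0  d11:0.
Shift Task 3→2, Task 4→2, Task 2→6, Task 5→9.
Schedule Task 1@1, Task 3@2, Task 4@2, Task 2@6, Task 5@9: d1:5  d2:8  d3:8  d4:8  d5:4  d6:5  d7:5  d8:5  d9:4  d10:4  d11:4 — peak 8.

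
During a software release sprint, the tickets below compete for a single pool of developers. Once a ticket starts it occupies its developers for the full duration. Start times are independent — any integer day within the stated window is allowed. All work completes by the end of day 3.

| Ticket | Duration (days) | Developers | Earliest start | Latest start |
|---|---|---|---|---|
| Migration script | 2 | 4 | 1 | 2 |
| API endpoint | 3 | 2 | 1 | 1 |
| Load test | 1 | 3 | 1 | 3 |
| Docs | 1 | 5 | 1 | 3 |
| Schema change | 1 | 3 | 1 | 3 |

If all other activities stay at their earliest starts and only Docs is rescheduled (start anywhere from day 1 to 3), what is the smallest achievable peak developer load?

12

Docs@1: d1:17  d2:6  d3:2 → peak 17
Docs@2: d1:12  d2:11  d3:2 → peak 12
Docs@3: d1:12  d2:6  d3:7 → peak 12
Best is Docs@2, peak 12.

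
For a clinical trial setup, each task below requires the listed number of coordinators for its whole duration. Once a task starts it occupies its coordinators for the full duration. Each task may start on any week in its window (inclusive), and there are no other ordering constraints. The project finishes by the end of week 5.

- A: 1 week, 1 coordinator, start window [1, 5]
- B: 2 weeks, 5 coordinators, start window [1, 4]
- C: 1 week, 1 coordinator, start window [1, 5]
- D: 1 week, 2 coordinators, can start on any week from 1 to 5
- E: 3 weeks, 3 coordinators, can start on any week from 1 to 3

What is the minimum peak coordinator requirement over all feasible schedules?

5

Early-start (A@1, B@1, C@1, D@1, E@1) gives peak 12: w1:12  w2:8  w3:3  w4:0  w5:0.
Shift B→4, D→2.
Schedule A@1, B@4, C@1, D@2, E@1: w1:5  w2:5  w3:3  w4:5  w5:5 — peak 5.
Total coordinator-weeks = 23 over 5 weeks ⇒ peak ≥ ⌈23/5⌉ = 5, so 5 is optimal.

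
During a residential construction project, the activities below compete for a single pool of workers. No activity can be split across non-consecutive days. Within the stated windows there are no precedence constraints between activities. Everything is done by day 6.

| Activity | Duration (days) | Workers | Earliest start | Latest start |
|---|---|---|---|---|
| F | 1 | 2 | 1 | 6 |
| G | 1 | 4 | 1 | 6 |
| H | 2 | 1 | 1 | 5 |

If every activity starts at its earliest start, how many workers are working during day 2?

1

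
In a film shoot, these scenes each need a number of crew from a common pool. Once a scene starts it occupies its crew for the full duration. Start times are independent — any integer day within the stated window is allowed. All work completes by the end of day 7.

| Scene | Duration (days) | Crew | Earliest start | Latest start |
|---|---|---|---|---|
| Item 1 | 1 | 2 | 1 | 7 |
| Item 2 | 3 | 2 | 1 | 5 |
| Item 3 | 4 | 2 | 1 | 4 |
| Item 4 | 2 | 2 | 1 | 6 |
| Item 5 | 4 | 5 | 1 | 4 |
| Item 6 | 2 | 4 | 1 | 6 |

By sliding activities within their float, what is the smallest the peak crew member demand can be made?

Early-start (Item 1@1, Item 2@1, Item 3@1, Item 4@1, Item 5@1, Item 6@1) gives peak 17: d1:17  d2:15  d3:9  d4:7  d5:0  d6:0  d7:0.
Shift Item 4→5, Item 5→4, Item 6→2.
Schedule Item 1@1, Item 2@1, Item 3@1, Item 4@5, Item 5@4, Item 6@2: d1:6  d2:8  d3:8  d4:7  d5:7  d6:7  d7:5 — peak 8.

8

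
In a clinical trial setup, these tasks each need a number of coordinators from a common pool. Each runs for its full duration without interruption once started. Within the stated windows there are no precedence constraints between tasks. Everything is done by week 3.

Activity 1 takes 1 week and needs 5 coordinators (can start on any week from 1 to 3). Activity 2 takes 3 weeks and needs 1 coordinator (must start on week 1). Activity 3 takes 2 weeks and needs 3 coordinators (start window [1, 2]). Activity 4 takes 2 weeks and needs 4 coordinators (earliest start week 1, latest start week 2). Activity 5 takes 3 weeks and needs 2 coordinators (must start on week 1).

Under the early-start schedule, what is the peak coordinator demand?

15

Early-start schedule: Activity 1@1, Activity 2@1, Activity 3@1, Activity 4@1, Activity 5@1.
Load per week: week 1: 15, week 2: 10, week 3: 3.
Peak is 15.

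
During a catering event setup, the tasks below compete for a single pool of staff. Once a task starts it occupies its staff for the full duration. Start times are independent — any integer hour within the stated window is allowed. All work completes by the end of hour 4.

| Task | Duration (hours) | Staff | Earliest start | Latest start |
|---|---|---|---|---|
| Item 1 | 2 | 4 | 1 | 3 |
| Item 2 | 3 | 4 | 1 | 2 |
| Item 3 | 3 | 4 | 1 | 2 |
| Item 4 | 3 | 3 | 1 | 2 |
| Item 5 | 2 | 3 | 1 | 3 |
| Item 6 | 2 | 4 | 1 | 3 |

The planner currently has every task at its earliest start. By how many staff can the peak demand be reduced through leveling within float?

4

Early-start peak: h1:22  h2:22  h3:11  h4:0 ⇒ 22.
Leveled (Item 1@1, Item 2@1, Item 3@1, Item 4@1, Item 5@1, Item 6@3): h1:18  h2:18  h3:15  h4:4 ⇒ 18.
Reduction 22 − 18 = 4.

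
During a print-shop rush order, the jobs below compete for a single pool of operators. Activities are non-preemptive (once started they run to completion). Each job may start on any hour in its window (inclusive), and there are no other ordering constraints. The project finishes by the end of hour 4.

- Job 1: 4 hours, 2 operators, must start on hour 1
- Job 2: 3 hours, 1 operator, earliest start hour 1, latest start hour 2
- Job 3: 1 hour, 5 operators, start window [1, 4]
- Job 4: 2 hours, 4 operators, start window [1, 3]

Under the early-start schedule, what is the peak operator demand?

12

Early-start schedule: Job 1@1, Job 2@1, Job 3@1, Job 4@1.
Load per hour: hour 1: 12, hour 2: 7, hour 3: 3, hour 4: 2.
Peak is 12.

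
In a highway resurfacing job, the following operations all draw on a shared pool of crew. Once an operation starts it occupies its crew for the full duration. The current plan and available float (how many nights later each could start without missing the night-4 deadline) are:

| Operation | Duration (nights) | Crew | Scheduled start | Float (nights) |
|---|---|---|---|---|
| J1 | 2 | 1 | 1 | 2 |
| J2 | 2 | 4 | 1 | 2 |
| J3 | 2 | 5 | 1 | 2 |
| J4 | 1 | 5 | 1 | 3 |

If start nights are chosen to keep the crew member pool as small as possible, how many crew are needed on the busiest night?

Early-start (J1@1, J2@1, J3@1, J4@1) gives peak 15: n1:15  n2:10  n3:0  n4:0.
Shift J2→2, J3→3.
Schedule J1@1, J2@2, J3@3, J4@1: n1:6  n2:5  n3:9  n4:5 — peak 9.

9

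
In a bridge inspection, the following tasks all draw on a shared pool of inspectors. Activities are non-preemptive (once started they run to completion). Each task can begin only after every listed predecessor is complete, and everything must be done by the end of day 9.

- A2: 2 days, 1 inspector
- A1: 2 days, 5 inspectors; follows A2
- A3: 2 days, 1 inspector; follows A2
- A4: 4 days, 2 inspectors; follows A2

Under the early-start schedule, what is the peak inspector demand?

Early-start schedule: A2@1, A1@3, A3@3, A4@3.
Load per day: day 1: 1, day 2: 1, day 3: 8, day 4: 8, day 5: 2, day 6: 2, day 7: 0, day 8: 0, day 9: 0.
Peak is 8.

8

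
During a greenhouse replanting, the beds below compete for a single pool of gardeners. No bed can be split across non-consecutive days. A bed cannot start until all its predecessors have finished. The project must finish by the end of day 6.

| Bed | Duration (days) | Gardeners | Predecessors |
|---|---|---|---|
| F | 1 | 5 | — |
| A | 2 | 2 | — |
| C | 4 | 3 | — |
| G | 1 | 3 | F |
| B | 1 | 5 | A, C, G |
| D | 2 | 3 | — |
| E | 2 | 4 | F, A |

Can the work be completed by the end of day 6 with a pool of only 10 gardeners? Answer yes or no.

yes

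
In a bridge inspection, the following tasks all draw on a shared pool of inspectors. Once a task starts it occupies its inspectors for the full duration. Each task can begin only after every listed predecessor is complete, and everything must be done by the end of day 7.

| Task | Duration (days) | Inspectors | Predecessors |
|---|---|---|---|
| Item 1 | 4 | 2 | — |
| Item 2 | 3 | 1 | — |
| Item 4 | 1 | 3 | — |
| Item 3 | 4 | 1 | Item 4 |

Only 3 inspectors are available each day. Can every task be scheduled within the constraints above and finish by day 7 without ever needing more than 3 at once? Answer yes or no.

The minimum achievable peak is 4; 3 < 4, so no feasible schedule stays within the cap.

no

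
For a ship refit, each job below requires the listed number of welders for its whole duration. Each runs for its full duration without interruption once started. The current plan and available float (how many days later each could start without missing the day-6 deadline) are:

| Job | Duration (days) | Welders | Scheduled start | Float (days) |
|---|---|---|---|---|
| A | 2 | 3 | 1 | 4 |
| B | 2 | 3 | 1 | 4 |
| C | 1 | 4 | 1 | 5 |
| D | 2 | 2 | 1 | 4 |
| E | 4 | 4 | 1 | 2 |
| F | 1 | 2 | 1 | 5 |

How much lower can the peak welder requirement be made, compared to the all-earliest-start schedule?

Early-start peak: d1:18  d2:12  d3:4  d4:4  d5:0  d6:0 ⇒ 18.
Leveled (A@1, B@2, C@1, D@4, E@3, F@6): d1:7  d2:6  d3:7  d4:6  d5:6  d6:6 ⇒ 7.
Reduction 18 − 7 = 11.

11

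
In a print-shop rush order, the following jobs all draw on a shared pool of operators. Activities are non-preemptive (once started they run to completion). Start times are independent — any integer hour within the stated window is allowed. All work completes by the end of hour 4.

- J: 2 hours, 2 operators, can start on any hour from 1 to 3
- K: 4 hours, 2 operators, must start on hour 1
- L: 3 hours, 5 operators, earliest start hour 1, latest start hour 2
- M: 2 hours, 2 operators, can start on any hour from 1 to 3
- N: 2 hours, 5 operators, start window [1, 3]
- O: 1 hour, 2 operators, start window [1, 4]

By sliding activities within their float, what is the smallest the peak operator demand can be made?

12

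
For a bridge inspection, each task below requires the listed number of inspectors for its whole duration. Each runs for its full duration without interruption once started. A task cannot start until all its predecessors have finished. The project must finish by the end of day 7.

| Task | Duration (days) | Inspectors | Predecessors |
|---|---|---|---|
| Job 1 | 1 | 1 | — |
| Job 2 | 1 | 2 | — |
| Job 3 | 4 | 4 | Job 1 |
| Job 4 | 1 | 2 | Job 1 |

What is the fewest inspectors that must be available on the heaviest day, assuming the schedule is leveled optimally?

4

Early-start (Job 1@1, Job 2@1, Job 3@2, Job 4@2) gives peak 6: d1:3  d2:6  d3:4  d4:4  d5:4  d6:0  d7:0.
Shift Job 4→6.
Schedule Job 1@1, Job 2@1, Job 3@2, Job 4@6: d1:3  d2:4  d3:4  d4:4  d5:4  d6:2  d7:0 — peak 4.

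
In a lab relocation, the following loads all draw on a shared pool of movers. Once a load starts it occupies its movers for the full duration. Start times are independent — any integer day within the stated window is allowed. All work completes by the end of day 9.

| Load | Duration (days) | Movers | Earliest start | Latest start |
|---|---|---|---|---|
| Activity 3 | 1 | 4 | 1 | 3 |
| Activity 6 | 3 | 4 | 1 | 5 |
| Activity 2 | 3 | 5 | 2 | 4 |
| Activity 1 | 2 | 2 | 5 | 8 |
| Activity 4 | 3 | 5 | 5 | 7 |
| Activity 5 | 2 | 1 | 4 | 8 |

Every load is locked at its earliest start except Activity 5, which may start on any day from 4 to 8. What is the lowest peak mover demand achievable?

9

Activity 5@4: d1:8  d2:9  d3:9  d4:6  d5:8  d6:7  d7:5  d8:0  d9:0 → peak 9
Activity 5@5: d1:8  d2:9  d3:9  d4:5  d5:8  d6:8  d7:5  d8:0  d9:0 → peak 9
Activity 5@6: d1:8  d2:9  d3:9  d4:5  d5:7  d6:8  d7:6  d8:0  d9:0 → peak 9
Activity 5@7: d1:8  d2:9  d3:9  d4:5  d5:7  d6:7  d7:6  d8:1  d9:0 → peak 9
Activity 5@8: d1:8  d2:9  d3:9  d4:5  d5:7  d6:7  d7:5  d8:1  d9:1 → peak 9
Best is Activity 5@4, peak 9.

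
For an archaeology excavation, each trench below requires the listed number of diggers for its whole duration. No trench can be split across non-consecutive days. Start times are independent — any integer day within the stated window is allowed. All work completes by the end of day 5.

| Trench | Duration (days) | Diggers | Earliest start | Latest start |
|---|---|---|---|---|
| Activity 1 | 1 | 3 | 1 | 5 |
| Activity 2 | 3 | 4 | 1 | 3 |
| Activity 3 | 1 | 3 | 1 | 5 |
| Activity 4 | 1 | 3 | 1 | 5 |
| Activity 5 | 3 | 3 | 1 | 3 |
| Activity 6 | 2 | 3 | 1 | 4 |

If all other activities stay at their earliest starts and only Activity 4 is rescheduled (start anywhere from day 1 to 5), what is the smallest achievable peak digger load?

16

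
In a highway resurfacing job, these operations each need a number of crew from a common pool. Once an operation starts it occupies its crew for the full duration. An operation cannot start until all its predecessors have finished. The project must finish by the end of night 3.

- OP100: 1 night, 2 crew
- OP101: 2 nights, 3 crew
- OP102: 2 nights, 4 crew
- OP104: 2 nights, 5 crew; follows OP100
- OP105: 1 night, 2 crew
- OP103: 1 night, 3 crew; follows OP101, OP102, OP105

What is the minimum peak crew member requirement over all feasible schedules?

Schedule OP100@1, OP101@1, OP102@1, OP104@2, OP105@1, OP103@3: n1:11  n2:12  n3:8 — peak 12.
No arrangement of the 2 feasible schedules does better.

12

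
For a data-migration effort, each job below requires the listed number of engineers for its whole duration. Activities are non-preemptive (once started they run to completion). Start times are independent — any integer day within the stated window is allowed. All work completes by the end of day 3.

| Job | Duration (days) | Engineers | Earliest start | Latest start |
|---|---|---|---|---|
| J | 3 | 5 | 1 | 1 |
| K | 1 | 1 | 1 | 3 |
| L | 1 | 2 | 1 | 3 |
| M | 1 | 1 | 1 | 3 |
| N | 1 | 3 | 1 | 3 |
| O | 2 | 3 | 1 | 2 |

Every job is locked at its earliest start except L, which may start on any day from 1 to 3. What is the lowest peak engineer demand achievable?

13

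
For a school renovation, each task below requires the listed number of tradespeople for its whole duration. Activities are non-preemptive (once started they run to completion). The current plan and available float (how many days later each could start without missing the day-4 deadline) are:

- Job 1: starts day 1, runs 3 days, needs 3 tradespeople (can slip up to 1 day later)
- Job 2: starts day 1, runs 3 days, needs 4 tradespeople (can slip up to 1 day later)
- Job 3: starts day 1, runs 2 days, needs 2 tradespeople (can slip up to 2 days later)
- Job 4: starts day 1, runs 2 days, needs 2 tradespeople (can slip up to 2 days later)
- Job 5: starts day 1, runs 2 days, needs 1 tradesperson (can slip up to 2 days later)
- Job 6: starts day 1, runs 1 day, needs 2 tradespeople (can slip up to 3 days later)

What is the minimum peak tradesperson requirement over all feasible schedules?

Early-start (Job 1@1, Job 2@1, Job 3@1, Job 4@1, Job 5@1, Job 6@1) gives peak 14: d1:14  d2:12  d3:7  d4:0.
Shift Job 4→3, Job 6→4.
Schedule Job 1@1, Job 2@1, Job 3@1, Job 4@3, Job 5@1, Job 6@4: d1:10  d2:10  d3:9  d4:4 — peak 10.

10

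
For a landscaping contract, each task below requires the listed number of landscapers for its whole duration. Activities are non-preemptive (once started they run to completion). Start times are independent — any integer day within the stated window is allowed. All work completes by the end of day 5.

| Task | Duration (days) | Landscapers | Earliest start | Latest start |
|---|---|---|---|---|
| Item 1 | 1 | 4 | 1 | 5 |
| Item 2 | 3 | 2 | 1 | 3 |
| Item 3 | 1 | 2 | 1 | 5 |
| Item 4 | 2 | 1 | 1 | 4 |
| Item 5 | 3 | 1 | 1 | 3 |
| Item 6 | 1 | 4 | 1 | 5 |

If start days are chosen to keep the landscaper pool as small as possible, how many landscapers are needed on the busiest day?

Early-start (Item 1@1, Item 2@1, Item 3@1, Item 4@1, Item 5@1, Item 6@1) gives peak 14: d1:14  d2:4  d3:3  d4:0  d5:0.
Shift Item 2→2, Item 3→2, Item 5→3, Item 6→5.
Schedule Item 1@1, Item 2@2, Item 3@2, Item 4@1, Item 5@3, Item 6@5: d1:5  d2:5  d3:3  d4:3  d5:5 — peak 5.
Total landscaper-days = 21 over 5 days ⇒ peak ≥ ⌈21/5⌉ = 5, so 5 is optimal.

5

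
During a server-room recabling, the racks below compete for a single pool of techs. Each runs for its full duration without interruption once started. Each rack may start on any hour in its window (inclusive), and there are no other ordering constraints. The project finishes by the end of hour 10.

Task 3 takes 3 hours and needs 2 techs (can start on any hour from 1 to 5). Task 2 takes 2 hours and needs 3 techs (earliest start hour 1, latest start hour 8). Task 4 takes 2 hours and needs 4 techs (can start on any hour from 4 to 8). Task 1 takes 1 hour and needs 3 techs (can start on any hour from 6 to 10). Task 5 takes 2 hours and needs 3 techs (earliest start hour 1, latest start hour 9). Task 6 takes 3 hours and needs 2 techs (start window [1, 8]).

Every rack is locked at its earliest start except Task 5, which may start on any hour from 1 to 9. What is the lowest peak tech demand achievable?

Task 5@1: h1:10  h2:10  h3:4  h4:4  h5:4  h6:3  h7:0  h8:0  h9:0  h10:0 → peak 10
Task 5@2: h1:7  h2:10  h3:7  h4:4  h5:4  h6:3  h7:0  h8:0  h9:0  h10:0 → peak 10
Task 5@3: h1:7  h2:7  h3:7  h4:7  h5:4  h6:3  h7:0  h8:0  h9:0  h10:0 → peak 7
Task 5@4: h1:7  h2:7  h3:4  h4:7  h5:7  h6:3  h7:0  h8:0  h9:0  h10:0 → peak 7
Task 5@5: h1:7  h2:7  h3:4  h4:4  h5:7  h6:6  h7:0  h8:0  h9:0  h10:0 → peak 7
Task 5@6: h1:7  h2:7  h3:4  h4:4  h5:4  h6:6  h7:3  h8:0  h9:0  h10:0 → peak 7
Task 5@7: h1:7  h2:7  h3:4  h4:4  h5:4  h6:3  h7:3  h8:3  h9:0  h10:0 → peak 7
Task 5@8: h1:7  h2:7  h3:4  h4:4  h5:4  h6:3  h7:0  h8:3  h9:3  h10:0 → peak 7
Task 5@9: h1:7  h2:7  h3:4  h4:4  h5:4  h6:3  h7:0  h8:0  h9:3  h10:3 → peak 7
Best is Task 5@3, peak 7.

7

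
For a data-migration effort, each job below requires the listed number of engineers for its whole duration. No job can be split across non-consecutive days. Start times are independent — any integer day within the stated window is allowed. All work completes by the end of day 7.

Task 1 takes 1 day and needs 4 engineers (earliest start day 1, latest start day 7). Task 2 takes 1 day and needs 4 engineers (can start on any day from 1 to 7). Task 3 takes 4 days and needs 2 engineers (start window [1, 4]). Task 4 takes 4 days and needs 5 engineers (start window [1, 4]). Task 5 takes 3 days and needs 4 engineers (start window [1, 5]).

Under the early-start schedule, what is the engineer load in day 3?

11

At early start, day 3 has: Task 3, Task 4, Task 5.
Demand: 2 + 5 + 4 = 11.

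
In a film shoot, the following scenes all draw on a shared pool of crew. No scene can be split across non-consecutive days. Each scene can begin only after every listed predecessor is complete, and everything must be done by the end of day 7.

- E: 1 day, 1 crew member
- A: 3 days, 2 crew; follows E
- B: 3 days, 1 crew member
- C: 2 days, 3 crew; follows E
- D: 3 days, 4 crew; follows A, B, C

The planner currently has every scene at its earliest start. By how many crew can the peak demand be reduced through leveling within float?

Early-start peak: d1:2  d2:6  d3:6  d4:2  d5:4  d6:4  d7:4 ⇒ 6.
Leveled (E@1, A@2, B@1, C@2, D@5): d1:2  d2:6  d3:6  d4:2  d5:4  d6:4  d7:4 ⇒ 6.
Reduction 6 − 6 = 0.

0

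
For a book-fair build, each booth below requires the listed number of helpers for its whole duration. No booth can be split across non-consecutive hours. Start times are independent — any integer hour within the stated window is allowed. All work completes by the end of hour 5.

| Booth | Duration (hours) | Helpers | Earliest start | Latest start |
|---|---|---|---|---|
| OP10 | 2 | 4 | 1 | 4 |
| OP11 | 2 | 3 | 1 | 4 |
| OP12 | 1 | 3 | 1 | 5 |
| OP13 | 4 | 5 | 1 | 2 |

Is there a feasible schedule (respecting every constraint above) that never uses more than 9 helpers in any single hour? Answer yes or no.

Schedule OP10@1, OP11@3, OP12@1, OP13@2: h1:7  h2:9  h3:8  h4:8  h5:5 — peak 9 ≤ 9.

yes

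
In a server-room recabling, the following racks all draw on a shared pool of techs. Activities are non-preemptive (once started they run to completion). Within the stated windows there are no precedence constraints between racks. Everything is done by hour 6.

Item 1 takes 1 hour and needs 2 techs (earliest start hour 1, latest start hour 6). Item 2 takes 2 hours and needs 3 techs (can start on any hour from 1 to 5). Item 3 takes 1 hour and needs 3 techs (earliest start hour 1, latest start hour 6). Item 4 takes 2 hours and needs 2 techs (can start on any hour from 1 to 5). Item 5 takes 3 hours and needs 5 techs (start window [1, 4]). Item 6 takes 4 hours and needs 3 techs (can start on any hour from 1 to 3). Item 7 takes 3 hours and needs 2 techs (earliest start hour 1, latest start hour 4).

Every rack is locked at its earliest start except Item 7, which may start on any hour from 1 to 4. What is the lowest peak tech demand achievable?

Item 7@1: h1:20  h2:15  h3:10  h4:3  h5:0  h6:0 → peak 20
Item 7@2: h1:18  h2:15  h3:10  h4:5  h5:0  h6:0 → peak 18
Item 7@3: h1:18  h2:13  h3:10  h4:5  h5:2  h6:0 → peak 18
Item 7@4: h1:18  h2:13  h3:8  h4:5  h5:2  h6:2 → peak 18
Best is Item 7@2, peak 18.

18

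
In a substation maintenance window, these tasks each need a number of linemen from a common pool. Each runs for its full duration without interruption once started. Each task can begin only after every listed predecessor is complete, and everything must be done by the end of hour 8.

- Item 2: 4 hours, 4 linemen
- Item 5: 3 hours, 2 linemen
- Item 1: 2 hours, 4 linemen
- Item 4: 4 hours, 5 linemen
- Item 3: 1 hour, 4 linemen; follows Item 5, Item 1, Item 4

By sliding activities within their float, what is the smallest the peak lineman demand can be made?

Early-start (Item 2@1, Item 5@1, Item 1@1, Item 4@1, Item 3@5) gives peak 15: h1:15  h2:15  h3:11  h4:9  h5:4  h6:0  h7:0  h8:0.
Shift Item 2→5, Item 1→5, Item 3→7.
Schedule Item 2@5, Item 5@1, Item 1@5, Item 4@1, Item 3@7: h1:7  h2:7  h3:7  h4:5  h5:8  h6:8  h7:8  h8:4 — peak 8.

8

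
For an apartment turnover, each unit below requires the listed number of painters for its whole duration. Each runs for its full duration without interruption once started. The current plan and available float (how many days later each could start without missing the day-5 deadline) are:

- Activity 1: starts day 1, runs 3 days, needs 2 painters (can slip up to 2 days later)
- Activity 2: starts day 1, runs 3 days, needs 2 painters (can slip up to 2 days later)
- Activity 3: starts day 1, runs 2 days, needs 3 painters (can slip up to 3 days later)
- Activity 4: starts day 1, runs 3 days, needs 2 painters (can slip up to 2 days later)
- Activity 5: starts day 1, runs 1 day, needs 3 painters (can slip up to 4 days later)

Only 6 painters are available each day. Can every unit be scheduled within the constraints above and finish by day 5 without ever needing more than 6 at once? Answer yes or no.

Schedule Activity 1@1, Activity 2@1, Activity 3@4, Activity 4@1, Activity 5@4: d1:6  d2:6  d3:6  d4:6  d5:3 — peak 6 ≤ 6.

yes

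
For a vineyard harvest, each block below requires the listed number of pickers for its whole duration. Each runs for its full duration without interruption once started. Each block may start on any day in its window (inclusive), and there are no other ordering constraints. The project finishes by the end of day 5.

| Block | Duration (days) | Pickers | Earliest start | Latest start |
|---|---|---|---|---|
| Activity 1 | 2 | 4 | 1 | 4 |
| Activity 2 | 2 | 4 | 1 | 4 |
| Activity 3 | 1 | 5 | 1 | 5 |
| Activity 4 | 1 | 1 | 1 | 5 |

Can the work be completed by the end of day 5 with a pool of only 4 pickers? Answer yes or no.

no

Total picker-days = 22; over 5 days the average is 22/5 > 4, so some day must exceed 4.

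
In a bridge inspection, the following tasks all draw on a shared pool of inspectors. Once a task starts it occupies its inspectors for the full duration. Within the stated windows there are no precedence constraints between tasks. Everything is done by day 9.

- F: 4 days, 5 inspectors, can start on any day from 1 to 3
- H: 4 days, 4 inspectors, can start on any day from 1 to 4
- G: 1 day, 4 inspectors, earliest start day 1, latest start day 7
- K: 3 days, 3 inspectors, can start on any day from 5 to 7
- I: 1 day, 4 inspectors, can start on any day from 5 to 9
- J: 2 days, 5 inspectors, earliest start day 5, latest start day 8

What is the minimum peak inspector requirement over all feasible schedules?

9

Early-start (F@1, H@1, G@1, K@5, I@5, J@5) gives peak 13: d1:13  d2:9  d3:9  d4:9  d5:12  d6:8  d7:3  d8:0  d9:0.
Shift G→5, I→6, J→7.
Schedule F@1, H@1, G@5, K@5, I@6, J@7: d1:9  d2:9  d3:9  d4:9  d5:7  d6:7  d7:8  d8:5  d9:0 — peak 9.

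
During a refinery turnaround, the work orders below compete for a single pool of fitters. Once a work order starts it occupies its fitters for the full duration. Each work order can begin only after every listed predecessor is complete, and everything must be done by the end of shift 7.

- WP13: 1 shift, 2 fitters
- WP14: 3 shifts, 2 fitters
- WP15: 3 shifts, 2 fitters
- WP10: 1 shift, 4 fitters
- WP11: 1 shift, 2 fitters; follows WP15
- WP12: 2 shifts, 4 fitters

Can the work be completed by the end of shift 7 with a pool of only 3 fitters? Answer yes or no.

Total fitter-shifts = 28; over 7 shifts the average is 28/7 > 3, so some shift must exceed 3.

no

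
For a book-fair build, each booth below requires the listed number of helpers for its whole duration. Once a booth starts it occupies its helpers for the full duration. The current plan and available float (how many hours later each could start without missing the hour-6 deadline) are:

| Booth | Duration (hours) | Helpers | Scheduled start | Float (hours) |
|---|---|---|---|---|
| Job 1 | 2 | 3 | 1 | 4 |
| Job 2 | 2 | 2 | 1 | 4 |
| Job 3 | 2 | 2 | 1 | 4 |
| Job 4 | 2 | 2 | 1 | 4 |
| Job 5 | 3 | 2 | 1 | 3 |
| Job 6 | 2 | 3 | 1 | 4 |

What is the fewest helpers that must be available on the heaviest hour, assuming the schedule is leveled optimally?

Early-start (Job 1@1, Job 2@1, Job 3@1, Job 4@1, Job 5@1, Job 6@1) gives peak 14: h1:14  h2:14  h3:2  h4:0  h5:0  h6:0.
Shift Job 3→3, Job 4→3, Job 5→3, Job 6→5.
Schedule Job 1@1, Job 2@1, Job 3@3, Job 4@3, Job 5@3, Job 6@5: h1:5  h2:5  h3:6  h4:6  h5:5  h6:3 — peak 6.

6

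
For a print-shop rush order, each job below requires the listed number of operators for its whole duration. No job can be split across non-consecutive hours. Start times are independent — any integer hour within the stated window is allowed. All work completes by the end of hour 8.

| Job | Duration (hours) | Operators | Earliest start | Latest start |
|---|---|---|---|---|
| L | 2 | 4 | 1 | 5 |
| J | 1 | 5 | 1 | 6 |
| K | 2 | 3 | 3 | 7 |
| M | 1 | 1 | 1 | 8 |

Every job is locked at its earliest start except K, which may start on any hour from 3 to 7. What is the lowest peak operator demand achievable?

K@3: h1:10  h2:4  h3:3  h4:3  h5:0  h6:0  h7:0  h8:0 → peak 10
K@4: h1:10  h2:4  h3:0  h4:3  h5:3  h6:0  h7:0  h8:0 → peak 10
K@5: h1:10  h2:4  h3:0  h4:0  h5:3  h6:3  h7:0  h8:0 → peak 10
K@6: h1:10  h2:4  h3:0  h4:0  h5:0  h6:3  h7:3  h8:0 → peak 10
K@7: h1:10  h2:4  h3:0  h4:0  h5:0  h6:0  h7:3  h8:3 → peak 10
Best is K@3, peak 10.

10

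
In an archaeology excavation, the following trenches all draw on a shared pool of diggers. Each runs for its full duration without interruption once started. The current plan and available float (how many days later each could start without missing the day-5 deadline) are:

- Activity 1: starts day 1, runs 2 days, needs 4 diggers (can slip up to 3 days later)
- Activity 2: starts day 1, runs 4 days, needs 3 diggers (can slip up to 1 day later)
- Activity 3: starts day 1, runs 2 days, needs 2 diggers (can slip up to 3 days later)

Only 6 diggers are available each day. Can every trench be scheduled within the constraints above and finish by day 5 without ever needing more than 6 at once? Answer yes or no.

no

The minimum achievable peak is 7; 6 < 7, so no feasible schedule stays within the cap.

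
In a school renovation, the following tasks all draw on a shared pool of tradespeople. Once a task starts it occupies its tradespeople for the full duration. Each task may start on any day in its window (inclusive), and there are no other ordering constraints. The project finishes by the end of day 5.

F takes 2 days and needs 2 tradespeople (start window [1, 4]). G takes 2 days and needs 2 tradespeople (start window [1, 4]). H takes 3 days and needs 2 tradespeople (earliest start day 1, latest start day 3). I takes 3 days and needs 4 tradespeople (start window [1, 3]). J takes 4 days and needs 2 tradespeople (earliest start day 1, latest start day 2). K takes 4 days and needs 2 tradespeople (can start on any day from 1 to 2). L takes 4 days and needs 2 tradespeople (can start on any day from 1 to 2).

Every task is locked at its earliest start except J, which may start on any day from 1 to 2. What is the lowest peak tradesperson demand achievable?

16

J@1: d1:16  d2:16  d3:12  d4:6  d5:0 → peak 16
J@2: d1:14  d2:16  d3:12  d4:6  d5:2 → peak 16
Best is J@1, peak 16.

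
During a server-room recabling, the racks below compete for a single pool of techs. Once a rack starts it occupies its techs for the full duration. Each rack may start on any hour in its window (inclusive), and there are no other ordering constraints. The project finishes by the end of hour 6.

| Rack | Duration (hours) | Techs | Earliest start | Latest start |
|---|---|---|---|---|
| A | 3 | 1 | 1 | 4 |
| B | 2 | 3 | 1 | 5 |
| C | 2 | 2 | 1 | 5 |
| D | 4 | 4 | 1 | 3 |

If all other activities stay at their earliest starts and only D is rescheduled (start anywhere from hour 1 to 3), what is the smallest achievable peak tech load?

6

D@1: h1:10  h2:10  h3:5  h4:4  h5:0  h6:0 → peak 10
D@2: h1:6  h2:10  h3:5  h4:4  h5:4  h6:0 → peak 10
D@3: h1:6  h2:6  h3:5  h4:4  h5:4  h6:4 → peak 6
Best is D@3, peak 6.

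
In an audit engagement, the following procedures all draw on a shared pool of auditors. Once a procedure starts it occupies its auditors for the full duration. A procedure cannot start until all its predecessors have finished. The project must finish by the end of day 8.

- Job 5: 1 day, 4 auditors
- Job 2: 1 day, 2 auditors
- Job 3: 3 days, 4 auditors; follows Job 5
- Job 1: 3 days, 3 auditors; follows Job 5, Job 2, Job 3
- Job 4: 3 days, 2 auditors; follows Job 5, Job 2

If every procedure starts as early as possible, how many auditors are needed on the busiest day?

Early-start schedule: Job 5@1, Job 2@1, Job 3@2, Job 1@5, Job 4@2.
Load per day: day 1: 6, day 2: 6, day 3: 6, day 4: 6, day 5: 3, day 6: 3, day 7: 3, day 8: 0.
Peak is 6.

6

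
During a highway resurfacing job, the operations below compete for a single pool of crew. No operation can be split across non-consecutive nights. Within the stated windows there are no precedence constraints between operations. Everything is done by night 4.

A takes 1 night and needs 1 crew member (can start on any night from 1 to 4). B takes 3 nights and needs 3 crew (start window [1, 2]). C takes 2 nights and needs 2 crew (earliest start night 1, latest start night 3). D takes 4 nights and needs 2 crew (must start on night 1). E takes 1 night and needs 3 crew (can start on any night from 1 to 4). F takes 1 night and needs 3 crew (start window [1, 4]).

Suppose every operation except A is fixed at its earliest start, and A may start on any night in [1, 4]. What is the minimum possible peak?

13

A@1: n1:14  n2:7  n3:5  n4:2 → peak 14
A@2: n1:13  n2:8  n3:5  n4:2 → peak 13
A@3: n1:13  n2:7  n3:6  n4:2 → peak 13
A@4: n1:13  n2:7  n3:5  n4:3 → peak 13
Best is A@2, peak 13.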